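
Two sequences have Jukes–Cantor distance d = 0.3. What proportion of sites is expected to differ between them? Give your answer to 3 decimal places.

p = (3/4)(1 − e^(−4d/3)) = 0.75 × (1 − e^(-0.4)) = 0.75 × (1 − 0.670320) = 0.247260.

0.247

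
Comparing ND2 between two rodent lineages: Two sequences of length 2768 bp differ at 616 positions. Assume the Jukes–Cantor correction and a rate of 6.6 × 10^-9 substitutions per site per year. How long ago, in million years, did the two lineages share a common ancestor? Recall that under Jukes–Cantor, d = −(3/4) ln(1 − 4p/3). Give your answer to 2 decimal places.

20.00

p = 616/2768 ≈ 0.222543.
d = −(3/4) ln(1 − 4p/3) = −0.75 ln(1 − 0.296724) = −0.75 ln(0.703276)
  = −0.75 × (-0.352006) = 0.264005 substitutions/site.
Under a molecular clock d = 2μt, so t = d/(2μ) = 0.264005 / (2 × 6.6 × 10^-9) = 20.00 million years.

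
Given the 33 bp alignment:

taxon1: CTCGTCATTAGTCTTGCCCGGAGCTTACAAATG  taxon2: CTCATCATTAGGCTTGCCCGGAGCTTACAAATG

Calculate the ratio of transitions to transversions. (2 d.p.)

1.00

Transitions are A↔G and C↔T; transversions are all other mismatches.
Transitions: 1. Transversions: 1.
R = 1/1 = 1.00.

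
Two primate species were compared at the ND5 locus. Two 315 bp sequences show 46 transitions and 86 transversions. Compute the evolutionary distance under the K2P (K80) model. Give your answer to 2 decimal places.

P = 46/315 ≈ 0.146032 and Q = 86/315 ≈ 0.273016.
Under the Kimura two-parameter model, d = −½ ln(1 − 2P − Q) − ¼ ln(1 − 2Q).
1 − 2P − Q = 0.43492, giving −½ ln(0.43492) = 0.416297.
1 − 2Q = 0.453968, giving −¼ ln(0.453968) = 0.197432.
d = 0.416297 + 0.197432 = 0.613729.

0.61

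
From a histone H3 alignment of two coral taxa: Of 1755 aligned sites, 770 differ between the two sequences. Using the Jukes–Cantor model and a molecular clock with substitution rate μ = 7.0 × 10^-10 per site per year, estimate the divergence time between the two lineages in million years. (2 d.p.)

471.14

p = 770/1755 ≈ 0.438746.
d = −(3/4) ln(1 − 4p/3) = −0.75 ln(1 − 0.584995) = −0.75 ln(0.415005)
  = −0.75 × (-0.879465) = 0.659599 substitutions/site.
Under a molecular clock d = 2μt, so t = d/(2μ) = 0.659599 / (2 × 7.0 × 10^-10) = 471.14 million years.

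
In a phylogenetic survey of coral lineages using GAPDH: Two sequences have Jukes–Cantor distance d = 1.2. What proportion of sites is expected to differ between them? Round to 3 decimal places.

p = (3/4)(1 − e^(−4d/3)) = 0.75 × (1 − e^(-1.6)) = 0.75 × (1 − 0.201897) = 0.598577.

0.599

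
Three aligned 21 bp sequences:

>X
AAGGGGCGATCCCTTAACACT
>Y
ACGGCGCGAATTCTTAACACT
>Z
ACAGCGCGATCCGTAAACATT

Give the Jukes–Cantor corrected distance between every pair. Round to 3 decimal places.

X–Y: 5/21 sites differ → p ≈ 0.238095, d = −0.75 ln(1 − 0.31746) = 0.286451 ≈ 0.286.
X–Z: 6/21 sites differ → p ≈ 0.285714, d = −0.75 ln(1 − 0.380952) = 0.359679 ≈ 0.360.
Y–Z: 7/21 sites differ → p ≈ 0.333333, d = −0.75 ln(1 − 0.444444) = 0.440839 ≈ 0.441.

d(X,Y) = 0.286, d(X,Z) = 0.360, d(Y,Z) = 0.441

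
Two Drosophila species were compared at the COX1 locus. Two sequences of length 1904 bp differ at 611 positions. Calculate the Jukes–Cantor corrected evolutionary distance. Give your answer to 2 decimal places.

p = 611/1904 ≈ 0.320903.
d = −(3/4) ln(1 − 4p/3) = −0.75 ln(1 − 0.427871) = −0.75 ln(0.572129)
  = −0.75 × (-0.558391) = 0.418793 substitutions/site.

0.42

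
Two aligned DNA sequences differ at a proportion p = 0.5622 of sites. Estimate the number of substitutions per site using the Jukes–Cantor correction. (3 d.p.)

1.039

d = −(3/4) ln(1 − 4p/3) = −0.75 ln(1 − 0.7496) = −0.75 ln(0.2504)
  = −0.75 × (-1.384696) = 1.038522 substitutions/site.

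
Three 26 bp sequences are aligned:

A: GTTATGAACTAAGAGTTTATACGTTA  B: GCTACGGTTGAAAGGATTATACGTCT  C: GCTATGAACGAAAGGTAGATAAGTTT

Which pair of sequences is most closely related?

A–B: 11/26 differ, p = 0.423, d = 0.623.
A–C: 8/26 differ, p = 0.308, d = 0.396.
B–C: 9/26 differ, p = 0.346, d = 0.464.
The smallest distance is between A and C.

A and C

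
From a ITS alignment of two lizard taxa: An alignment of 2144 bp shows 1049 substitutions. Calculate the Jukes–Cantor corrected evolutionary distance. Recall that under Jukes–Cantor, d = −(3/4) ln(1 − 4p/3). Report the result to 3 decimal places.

p = 1049/2144 ≈ 0.489272.
d = −(3/4) ln(1 − 4p/3) = −0.75 ln(1 − 0.652363) = −0.75 ln(0.347637)
  = −0.75 × (-1.056596) = 0.792447 substitutions/site.

0.792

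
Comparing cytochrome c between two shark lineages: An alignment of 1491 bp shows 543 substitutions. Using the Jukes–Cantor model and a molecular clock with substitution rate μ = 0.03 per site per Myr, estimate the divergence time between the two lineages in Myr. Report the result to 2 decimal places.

p = 543/1491 ≈ 0.364185.
d = −(3/4) ln(1 − 4p/3) = −0.75 ln(1 − 0.48558) = −0.75 ln(0.51442)
  = −0.75 × (-0.664715) = 0.498536 substitutions/site.
Under a molecular clock d = 2μt, so t = d/(2μ) = 0.498536 / (2 × 0.03) = 8.31 Myr.

8.31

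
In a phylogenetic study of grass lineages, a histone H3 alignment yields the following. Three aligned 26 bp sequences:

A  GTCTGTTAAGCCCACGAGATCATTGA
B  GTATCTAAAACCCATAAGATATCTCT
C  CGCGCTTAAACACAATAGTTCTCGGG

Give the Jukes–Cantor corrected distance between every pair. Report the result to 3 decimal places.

d(A,B) = 0.623, d(A,C) = 0.824, d(B,C) = 0.824

A–B: 11/26 sites differ → p ≈ 0.423077, d = −0.75 ln(1 − 0.564103) = 0.622762 ≈ 0.623.
A–C: 13/26 sites differ → p = 0.5, d = −0.75 ln(1 − 0.666667) = 0.823960 ≈ 0.824.
B–C: 13/26 sites differ → p = 0.5, d = −0.75 ln(1 − 0.666667) = 0.823960 ≈ 0.824.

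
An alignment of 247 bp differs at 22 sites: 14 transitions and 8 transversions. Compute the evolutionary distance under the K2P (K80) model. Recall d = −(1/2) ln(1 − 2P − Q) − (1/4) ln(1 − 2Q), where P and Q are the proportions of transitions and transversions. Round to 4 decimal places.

P = 14/247 ≈ 0.05668 and Q = 8/247 ≈ 0.032389.
Under the Kimura two-parameter model, d = −½ ln(1 − 2P − Q) − ¼ ln(1 − 2Q).
1 − 2P − Q = 0.854251, giving −½ ln(0.854251) = 0.078765.
1 − 2Q = 0.935222, giving −¼ ln(0.935222) = 0.016743.
d = 0.078765 + 0.016743 = 0.095508.

0.0955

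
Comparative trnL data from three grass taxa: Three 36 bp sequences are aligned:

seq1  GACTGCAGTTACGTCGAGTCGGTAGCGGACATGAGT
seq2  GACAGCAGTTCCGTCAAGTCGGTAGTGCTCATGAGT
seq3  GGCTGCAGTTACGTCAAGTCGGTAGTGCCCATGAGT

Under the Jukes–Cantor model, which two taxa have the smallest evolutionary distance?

seq1–seq2: 6/36 differ, p = 0.167, d = 0.188.
seq1–seq3: 5/36 differ, p = 0.139, d = 0.154.
seq2–seq3: 4/36 differ, p = 0.111, d = 0.120.
The smallest distance is between seq2 and seq3.

seq2 and seq3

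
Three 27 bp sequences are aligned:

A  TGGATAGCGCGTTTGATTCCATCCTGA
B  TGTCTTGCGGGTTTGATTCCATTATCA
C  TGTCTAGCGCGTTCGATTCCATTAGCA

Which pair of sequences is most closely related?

B and C

A–B: 7/27 differ, p = 0.259, d = 0.318.
A–C: 7/27 differ, p = 0.259, d = 0.318.
B–C: 4/27 differ, p = 0.148, d = 0.165.
The smallest distance is between B and C.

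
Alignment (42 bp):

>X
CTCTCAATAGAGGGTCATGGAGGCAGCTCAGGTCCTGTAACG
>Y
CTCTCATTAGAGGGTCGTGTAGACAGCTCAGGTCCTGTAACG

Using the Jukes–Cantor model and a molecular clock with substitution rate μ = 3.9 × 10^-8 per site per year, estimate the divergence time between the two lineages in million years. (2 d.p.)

1.31

The sequences differ at 4 of 42 sites (7, 17, 20, 23), so p = 4/42 ≈ 0.095238.
d = −(3/4) ln(1 − 4p/3) = −0.75 ln(1 − 0.126984) = −0.75 ln(0.873016)
  = −0.75 × (-0.135801) = 0.101851 substitutions/site.
Under a molecular clock d = 2μt, so t = d/(2μ) = 0.101851 / (2 × 3.9 × 10^-8) = 1.31 million years.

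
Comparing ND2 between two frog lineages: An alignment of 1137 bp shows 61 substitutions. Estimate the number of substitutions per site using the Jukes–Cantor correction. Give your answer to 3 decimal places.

p = 61/1137 ≈ 0.05365.
d = −(3/4) ln(1 − 4p/3) = −0.75 ln(1 − 0.071533) = −0.75 ln(0.928467)
  = −0.75 × (-0.074220) = 0.055665 substitutions/site.

0.056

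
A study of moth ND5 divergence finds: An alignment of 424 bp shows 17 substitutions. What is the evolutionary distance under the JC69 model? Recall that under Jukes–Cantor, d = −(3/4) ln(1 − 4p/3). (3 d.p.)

0.041

p = 17/424 ≈ 0.040094.
d = −(3/4) ln(1 − 4p/3) = −0.75 ln(1 − 0.053459) = −0.75 ln(0.946541)
  = −0.75 × (-0.054941) = 0.041206 substitutions/site.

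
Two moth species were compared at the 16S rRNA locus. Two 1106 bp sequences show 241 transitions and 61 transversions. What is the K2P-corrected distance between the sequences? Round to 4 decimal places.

P = 241/1106 ≈ 0.217902 and Q = 61/1106 ≈ 0.055154.
Under the Kimura two-parameter model, d = −½ ln(1 − 2P − Q) − ¼ ln(1 − 2Q).
1 − 2P − Q = 0.509042, giving −½ ln(0.509042) = 0.337612.
1 − 2Q = 0.889692, giving −¼ ln(0.889692) = 0.029220.
d = 0.337612 + 0.029220 = 0.366832.

0.3668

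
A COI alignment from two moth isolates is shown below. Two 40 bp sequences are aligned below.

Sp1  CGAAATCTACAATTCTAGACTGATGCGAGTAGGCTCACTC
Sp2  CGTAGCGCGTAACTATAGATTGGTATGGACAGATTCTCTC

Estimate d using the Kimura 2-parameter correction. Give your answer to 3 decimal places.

Of 40 sites, 15 differences are transitions and 4 are transversions, so P = 15/40 = 0.375 and Q = 4/40 = 0.1.
Under the Kimura two-parameter model, d = −½ ln(1 − 2P − Q) − ¼ ln(1 − 2Q).
1 − 2P − Q = 0.15, giving −½ ln(0.15) = 0.948560.
1 − 2Q = 0.8, giving −¼ ln(0.8) = 0.055786.
d = 0.948560 + 0.055786 = 1.004346.

1.004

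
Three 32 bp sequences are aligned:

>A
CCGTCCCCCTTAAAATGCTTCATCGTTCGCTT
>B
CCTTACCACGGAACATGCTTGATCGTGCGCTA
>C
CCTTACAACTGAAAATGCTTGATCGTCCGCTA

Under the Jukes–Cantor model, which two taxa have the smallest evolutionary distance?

A–B: 9/32 differ, p = 0.281, d = 0.353.
A–C: 8/32 differ, p = 0.250, d = 0.304.
B–C: 4/32 differ, p = 0.125, d = 0.137.
The smallest distance is between B and C.

B and C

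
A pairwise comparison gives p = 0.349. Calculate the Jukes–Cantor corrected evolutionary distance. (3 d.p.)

0.470

d = −(3/4) ln(1 − 4p/3) = −0.75 ln(1 − 0.465333) = −0.75 ln(0.534667)
  = −0.75 × (-0.626111) = 0.469583 substitutions/site.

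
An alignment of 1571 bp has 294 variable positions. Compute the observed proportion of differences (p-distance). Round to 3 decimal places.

0.187

p = 294/1571 = 0.187141… ≈ 0.187 (to 3 d.p.).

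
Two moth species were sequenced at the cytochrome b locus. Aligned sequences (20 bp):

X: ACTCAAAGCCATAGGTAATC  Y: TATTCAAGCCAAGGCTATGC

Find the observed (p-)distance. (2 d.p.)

The sequences differ at 9 of 20 positions (sites 1, 2, 4, 5, 12, 13, 15, 18, 19).
p = 9/20 = 0.45.

0.45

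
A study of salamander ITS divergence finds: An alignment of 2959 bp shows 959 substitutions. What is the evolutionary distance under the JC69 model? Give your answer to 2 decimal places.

p = 959/2959 ≈ 0.324096.
d = −(3/4) ln(1 − 4p/3) = −0.75 ln(1 − 0.432128) = −0.75 ln(0.567872)
  = −0.75 × (-0.565859) = 0.424394 substitutions/site.

0.42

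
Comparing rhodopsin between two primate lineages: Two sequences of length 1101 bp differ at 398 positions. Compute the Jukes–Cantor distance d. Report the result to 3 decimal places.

p = 398/1101 ≈ 0.36149.
d = −(3/4) ln(1 − 4p/3) = −0.75 ln(1 − 0.481987) = −0.75 ln(0.518013)
  = −0.75 × (-0.657755) = 0.493316 substitutions/site.

0.493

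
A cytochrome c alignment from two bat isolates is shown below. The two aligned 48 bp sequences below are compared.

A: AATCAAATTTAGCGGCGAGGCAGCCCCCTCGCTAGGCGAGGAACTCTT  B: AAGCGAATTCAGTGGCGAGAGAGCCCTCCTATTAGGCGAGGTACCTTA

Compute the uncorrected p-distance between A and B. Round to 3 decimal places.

The sequences differ at 15 of 48 positions.
p = 15/48 = 0.3125 ≈ 0.313 (to 3 d.p.).

0.313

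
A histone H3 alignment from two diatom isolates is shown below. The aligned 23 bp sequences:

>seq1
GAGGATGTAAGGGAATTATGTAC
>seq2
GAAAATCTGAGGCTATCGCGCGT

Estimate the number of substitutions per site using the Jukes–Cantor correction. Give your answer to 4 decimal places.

The sequences differ at 12 of 23 sites, so p = 12/23 ≈ 0.521739.
d = −(3/4) ln(1 − 4p/3) = −0.75 ln(1 − 0.695652) = −0.75 ln(0.304348)
  = −0.75 × (-1.189583) = 0.892187 substitutions/site.

0.8922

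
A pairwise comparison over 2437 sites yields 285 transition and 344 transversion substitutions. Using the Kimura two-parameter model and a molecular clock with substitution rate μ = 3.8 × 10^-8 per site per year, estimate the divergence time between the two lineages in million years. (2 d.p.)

P = 285/2437 ≈ 0.116947 and Q = 344/2437 ≈ 0.141157.
Under the Kimura two-parameter model, d = −½ ln(1 − 2P − Q) − ¼ ln(1 − 2Q).
1 − 2P − Q = 0.624949, giving −½ ln(0.624949) = 0.235043.
1 − 2Q = 0.717686, giving −¼ ln(0.717686) = 0.082931.
d = 0.235043 + 0.082931 = 0.317974.
Under a molecular clock d = 2μt, so t = d/(2μ) = 0.317974 / (2 × 3.8 × 10^-8) = 4.18 million years.

4.18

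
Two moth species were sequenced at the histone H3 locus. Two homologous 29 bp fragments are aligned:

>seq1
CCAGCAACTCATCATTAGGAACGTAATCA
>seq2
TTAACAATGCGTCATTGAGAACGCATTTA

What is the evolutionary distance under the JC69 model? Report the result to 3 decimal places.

0.529

The sequences differ at 11 of 29 sites, so p = 11/29 ≈ 0.37931.
d = −(3/4) ln(1 − 4p/3) = −0.75 ln(1 − 0.505747) = −0.75 ln(0.494253)
  = −0.75 × (-0.704708) = 0.528531 substitutions/site.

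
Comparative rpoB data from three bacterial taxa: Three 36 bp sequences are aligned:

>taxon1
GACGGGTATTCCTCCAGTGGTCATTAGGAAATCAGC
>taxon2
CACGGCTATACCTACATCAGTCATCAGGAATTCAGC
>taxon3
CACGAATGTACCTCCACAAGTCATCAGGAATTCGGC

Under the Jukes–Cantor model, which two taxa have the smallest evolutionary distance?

taxon1–taxon2: 9/36 differ, p = 0.250, d = 0.304.
taxon1–taxon3: 11/36 differ, p = 0.306, d = 0.392.
taxon2–taxon3: 7/36 differ, p = 0.194, d = 0.225.
The smallest distance is between taxon2 and taxon3.

taxon2 and taxon3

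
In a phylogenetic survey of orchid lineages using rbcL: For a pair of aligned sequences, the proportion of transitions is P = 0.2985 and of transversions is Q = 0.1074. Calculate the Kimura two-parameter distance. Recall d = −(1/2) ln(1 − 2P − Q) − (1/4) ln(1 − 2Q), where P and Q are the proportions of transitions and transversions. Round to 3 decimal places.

0.670

Under the Kimura two-parameter model, d = −½ ln(1 − 2P − Q) − ¼ ln(1 − 2Q).
1 − 2P − Q = 0.2956, giving −½ ln(0.2956) = 0.609374.
1 − 2Q = 0.7852, giving −¼ ln(0.7852) = 0.060454.
d = 0.609374 + 0.060454 = 0.669828.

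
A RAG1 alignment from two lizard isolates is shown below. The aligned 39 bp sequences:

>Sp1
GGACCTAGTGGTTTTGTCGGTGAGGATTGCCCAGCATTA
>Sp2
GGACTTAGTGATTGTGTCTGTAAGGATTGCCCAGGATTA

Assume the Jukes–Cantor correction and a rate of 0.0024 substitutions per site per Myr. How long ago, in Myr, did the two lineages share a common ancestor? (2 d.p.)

35.87

The sequences differ at 6 of 39 sites (5, 11, 14, 19, 22, 35), so p = 6/39 ≈ 0.153846.
d = −(3/4) ln(1 − 4p/3) = −0.75 ln(1 − 0.205128) = −0.75 ln(0.794872)
  = −0.75 × (-0.229574) = 0.172181 substitutions/site.
Under a molecular clock d = 2μt, so t = d/(2μ) = 0.172181 / (2 × 0.0024) = 35.87 Myr.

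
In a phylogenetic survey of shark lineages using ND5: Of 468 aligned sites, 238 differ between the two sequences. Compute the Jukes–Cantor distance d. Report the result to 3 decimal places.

p = 238/468 ≈ 0.508547.
d = −(3/4) ln(1 − 4p/3) = −0.75 ln(1 − 0.678063) = −0.75 ln(0.321937)
  = −0.75 × (-1.133399) = 0.850049 substitutions/site.

0.850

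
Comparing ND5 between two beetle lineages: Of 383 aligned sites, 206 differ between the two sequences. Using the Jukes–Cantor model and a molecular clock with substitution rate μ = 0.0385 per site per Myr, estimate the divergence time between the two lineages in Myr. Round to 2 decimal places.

p = 206/383 ≈ 0.537859.
d = −(3/4) ln(1 − 4p/3) = −0.75 ln(1 − 0.717145) = −0.75 ln(0.282855)
  = −0.75 × (-1.262821) = 0.947116 substitutions/site.
Under a molecular clock d = 2μt, so t = d/(2μ) = 0.947116 / (2 × 0.0385) = 12.30 Myr.

12.30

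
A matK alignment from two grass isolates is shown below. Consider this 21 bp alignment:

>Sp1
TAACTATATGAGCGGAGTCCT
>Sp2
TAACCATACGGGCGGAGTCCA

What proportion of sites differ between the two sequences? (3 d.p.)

The sequences differ at 4 of 21 positions (sites 5, 9, 11, 21).
p = 4/21 = 0.190476… ≈ 0.190 (to 3 d.p.).

0.190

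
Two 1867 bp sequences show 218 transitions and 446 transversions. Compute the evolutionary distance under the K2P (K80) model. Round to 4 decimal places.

0.4821

P = 218/1867 ≈ 0.116765 and Q = 446/1867 ≈ 0.238886.
Under the Kimura two-parameter model, d = −½ ln(1 − 2P − Q) − ¼ ln(1 − 2Q).
1 − 2P − Q = 0.527584, giving −½ ln(0.527584) = 0.319724.
1 − 2Q = 0.522228, giving −¼ ln(0.522228) = 0.162413.
d = 0.319724 + 0.162413 = 0.482137.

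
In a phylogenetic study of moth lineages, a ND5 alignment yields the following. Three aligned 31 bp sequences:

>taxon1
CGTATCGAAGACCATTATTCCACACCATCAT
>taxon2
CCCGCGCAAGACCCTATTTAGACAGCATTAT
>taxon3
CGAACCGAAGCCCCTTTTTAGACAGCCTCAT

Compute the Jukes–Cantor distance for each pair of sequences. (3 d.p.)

d(taxon1,taxon2) = 0.614, d(taxon1,taxon3) = 0.367, d(taxon2,taxon3) = 0.367

taxon1–taxon2: 13/31 sites differ → p ≈ 0.419355, d = −0.75 ln(1 − 0.55914) = 0.614271 ≈ 0.614.
taxon1–taxon3: 9/31 sites differ → p ≈ 0.290323, d = −0.75 ln(1 − 0.387097) = 0.367161 ≈ 0.367.
taxon2–taxon3: 9/31 sites differ → p ≈ 0.290323, d = −0.75 ln(1 − 0.387097) = 0.367161 ≈ 0.367.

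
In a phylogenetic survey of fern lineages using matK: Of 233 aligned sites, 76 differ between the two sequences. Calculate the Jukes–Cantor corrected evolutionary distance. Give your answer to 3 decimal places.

0.428

p = 76/233 ≈ 0.32618.
d = −(3/4) ln(1 − 4p/3) = −0.75 ln(1 − 0.434907) = −0.75 ln(0.565093)
  = −0.75 × (-0.570765) = 0.428074 substitutions/site.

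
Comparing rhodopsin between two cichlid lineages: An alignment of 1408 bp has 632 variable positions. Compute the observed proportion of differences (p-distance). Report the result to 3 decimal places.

p = 632/1408 = 0.448863… ≈ 0.449 (to 3 d.p.).

0.449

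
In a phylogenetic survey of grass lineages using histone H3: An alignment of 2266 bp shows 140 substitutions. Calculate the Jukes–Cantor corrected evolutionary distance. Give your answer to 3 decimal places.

0.064

p = 140/2266 ≈ 0.061783.
d = −(3/4) ln(1 − 4p/3) = −0.75 ln(1 − 0.082377) = −0.75 ln(0.917623)
  = −0.75 × (-0.085969) = 0.064477 substitutions/site.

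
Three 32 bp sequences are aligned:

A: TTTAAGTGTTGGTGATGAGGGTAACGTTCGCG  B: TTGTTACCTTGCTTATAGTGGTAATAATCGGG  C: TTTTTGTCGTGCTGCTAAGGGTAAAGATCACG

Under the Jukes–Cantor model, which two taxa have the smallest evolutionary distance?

A–B: 15/32 differ, p = 0.469, d = 0.736.
A–C: 10/32 differ, p = 0.313, d = 0.404.
B–C: 12/32 differ, p = 0.375, d = 0.520.
The smallest distance is between A and C.

A and C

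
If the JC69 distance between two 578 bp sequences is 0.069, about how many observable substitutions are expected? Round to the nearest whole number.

Invert JC69: p = (3/4)(1 − e^(−4d/3)) = 0.75 × (1 − e^(-0.092)) = 0.75 × (1 − 0.912105) = 0.065921.
Expected differing sites = pL ≈ 0.065921 × 578 = 38.102338 ≈ 38.

38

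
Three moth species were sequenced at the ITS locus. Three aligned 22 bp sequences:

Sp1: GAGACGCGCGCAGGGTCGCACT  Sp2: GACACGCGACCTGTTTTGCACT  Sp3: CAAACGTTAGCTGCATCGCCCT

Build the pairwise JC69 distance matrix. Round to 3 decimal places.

Sp1–Sp2: 7/22 sites differ → p ≈ 0.318182, d = −0.75 ln(1 − 0.424243) = 0.414052 ≈ 0.414.
Sp1–Sp3: 9/22 sites differ → p ≈ 0.409091, d = −0.75 ln(1 − 0.545455) = 0.591344 ≈ 0.591.
Sp2–Sp3: 9/22 sites differ → p ≈ 0.409091, d = −0.75 ln(1 − 0.545455) = 0.591344 ≈ 0.591.

d(Sp1,Sp2) = 0.414, d(Sp1,Sp3) = 0.591, d(Sp2,Sp3) = 0.591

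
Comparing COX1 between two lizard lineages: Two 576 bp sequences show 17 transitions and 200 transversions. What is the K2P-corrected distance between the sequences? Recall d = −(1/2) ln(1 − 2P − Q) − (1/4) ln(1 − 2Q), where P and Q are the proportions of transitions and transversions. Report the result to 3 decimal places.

0.557

P = 17/576 ≈ 0.029514 and Q = 200/576 ≈ 0.347222.
Under the Kimura two-parameter model, d = −½ ln(1 − 2P − Q) − ¼ ln(1 − 2Q).
1 − 2P − Q = 0.59375, giving −½ ln(0.59375) = 0.260648.
1 − 2Q = 0.305556, giving −¼ ln(0.305556) = 0.296406.
d = 0.260648 + 0.296406 = 0.557054.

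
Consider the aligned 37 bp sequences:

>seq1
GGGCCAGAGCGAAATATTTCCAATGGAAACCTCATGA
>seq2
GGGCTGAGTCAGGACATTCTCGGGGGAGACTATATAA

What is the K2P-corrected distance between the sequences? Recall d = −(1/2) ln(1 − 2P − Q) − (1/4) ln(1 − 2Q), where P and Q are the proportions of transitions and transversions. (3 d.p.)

Of 37 sites, 16 differences are transitions and 3 are transversions, so P = 16/37 ≈ 0.432432 and Q = 3/37 ≈ 0.081081.
Under the Kimura two-parameter model, d = −½ ln(1 − 2P − Q) − ¼ ln(1 − 2Q).
1 − 2P − Q = 0.054055, giving −½ ln(0.054055) = 1.458877.
1 − 2Q = 0.837838, giving −¼ ln(0.837838) = 0.044233.
d = 1.458877 + 0.044233 = 1.503110.

1.503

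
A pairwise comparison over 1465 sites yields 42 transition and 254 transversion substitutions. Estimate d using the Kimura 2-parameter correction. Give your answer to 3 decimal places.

0.238

P = 42/1465 ≈ 0.028669 and Q = 254/1465 ≈ 0.173379.
Under the Kimura two-parameter model, d = −½ ln(1 − 2P − Q) − ¼ ln(1 − 2Q).
1 − 2P − Q = 0.769283, giving −½ ln(0.769283) = 0.131148.
1 − 2Q = 0.653242, giving −¼ ln(0.653242) = 0.106452.
d = 0.131148 + 0.106452 = 0.237600.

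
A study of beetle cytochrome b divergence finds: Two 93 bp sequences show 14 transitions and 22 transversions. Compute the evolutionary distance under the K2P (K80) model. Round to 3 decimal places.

0.546

P = 14/93 ≈ 0.150538 and Q = 22/93 ≈ 0.236559.
Under the Kimura two-parameter model, d = −½ ln(1 − 2P − Q) − ¼ ln(1 − 2Q).
1 − 2P − Q = 0.462365, giving −½ ln(0.462365) = 0.385700.
1 − 2Q = 0.526882, giving −¼ ln(0.526882) = 0.160195.
d = 0.385700 + 0.160195 = 0.545895.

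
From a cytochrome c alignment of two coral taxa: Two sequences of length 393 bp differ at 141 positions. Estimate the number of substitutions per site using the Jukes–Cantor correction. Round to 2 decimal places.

0.49

p = 141/393 ≈ 0.358779.
d = −(3/4) ln(1 − 4p/3) = −0.75 ln(1 − 0.478372) = −0.75 ln(0.521628)
  = −0.75 × (-0.650801) = 0.488101 substitutions/site.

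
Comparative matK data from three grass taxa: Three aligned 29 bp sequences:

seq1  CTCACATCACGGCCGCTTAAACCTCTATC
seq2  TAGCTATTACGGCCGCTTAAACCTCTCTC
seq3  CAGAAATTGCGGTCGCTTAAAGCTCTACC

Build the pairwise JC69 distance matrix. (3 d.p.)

d(seq1,seq2) = 0.291, d(seq1,seq3) = 0.344, d(seq2,seq3) = 0.344

seq1–seq2: 7/29 sites differ → p ≈ 0.241379, d = −0.75 ln(1 − 0.321839) = 0.291278 ≈ 0.291.
seq1–seq3: 8/29 sites differ → p ≈ 0.275862, d = −0.75 ln(1 − 0.367816) = 0.343931 ≈ 0.344.
seq2–seq3: 8/29 sites differ → p ≈ 0.275862, d = −0.75 ln(1 − 0.367816) = 0.343931 ≈ 0.344.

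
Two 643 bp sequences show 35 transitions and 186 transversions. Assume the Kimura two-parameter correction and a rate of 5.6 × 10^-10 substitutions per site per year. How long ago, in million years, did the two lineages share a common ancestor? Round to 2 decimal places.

P = 35/643 ≈ 0.054432 and Q = 186/643 ≈ 0.289269.
Under the Kimura two-parameter model, d = −½ ln(1 − 2P − Q) − ¼ ln(1 − 2Q).
1 − 2P − Q = 0.601867, giving −½ ln(0.601867) = 0.253859.
1 − 2Q = 0.421462, giving −¼ ln(0.421462) = 0.216006.
d = 0.253859 + 0.216006 = 0.469865.
Under a molecular clock d = 2μt, so t = d/(2μ) = 0.469865 / (2 × 5.6 × 10^-10) = 419.52 million years.

419.52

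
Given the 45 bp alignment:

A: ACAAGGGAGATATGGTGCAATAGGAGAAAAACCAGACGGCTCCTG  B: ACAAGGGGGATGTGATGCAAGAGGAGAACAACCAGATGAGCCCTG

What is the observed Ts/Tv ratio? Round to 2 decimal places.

Transitions are A↔G and C↔T; transversions are all other mismatches.
Transitions: 6. Transversions: 3.
R = 6/3 = 2.00.

2.00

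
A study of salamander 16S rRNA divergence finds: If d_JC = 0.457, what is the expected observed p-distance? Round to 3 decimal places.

0.342

p = (3/4)(1 − e^(−4d/3)) = 0.75 × (1 − e^(-0.609333)) = 0.75 × (1 − 0.543713) = 0.342215.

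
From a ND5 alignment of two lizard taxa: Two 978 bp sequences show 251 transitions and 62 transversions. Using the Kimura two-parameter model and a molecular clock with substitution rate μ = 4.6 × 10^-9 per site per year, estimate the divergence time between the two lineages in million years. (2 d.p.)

50.40

P = 251/978 ≈ 0.256646 and Q = 62/978 ≈ 0.063395.
Under the Kimura two-parameter model, d = −½ ln(1 − 2P − Q) − ¼ ln(1 − 2Q).
1 − 2P − Q = 0.423313, giving −½ ln(0.423313) = 0.429822.
1 − 2Q = 0.87321, giving −¼ ln(0.87321) = 0.033895.
d = 0.429822 + 0.033895 = 0.463717.
Under a molecular clock d = 2μt, so t = d/(2μ) = 0.463717 / (2 × 4.6 × 10^-9) = 50.40 million years.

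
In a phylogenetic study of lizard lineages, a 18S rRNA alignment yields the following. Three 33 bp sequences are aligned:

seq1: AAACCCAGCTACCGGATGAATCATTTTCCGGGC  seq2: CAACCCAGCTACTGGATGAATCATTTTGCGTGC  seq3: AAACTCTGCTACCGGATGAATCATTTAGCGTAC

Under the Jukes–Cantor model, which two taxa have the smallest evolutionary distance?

seq1 and seq2

seq1–seq2: 4/33 differ, p = 0.121, d = 0.132.
seq1–seq3: 6/33 differ, p = 0.182, d = 0.208.
seq2–seq3: 6/33 differ, p = 0.182, d = 0.208.
The smallest distance is between seq1 and seq2.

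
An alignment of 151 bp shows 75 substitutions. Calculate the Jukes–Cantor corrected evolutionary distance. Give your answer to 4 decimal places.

0.8141

p = 75/151 ≈ 0.496689.
d = −(3/4) ln(1 − 4p/3) = −0.75 ln(1 − 0.662252) = −0.75 ln(0.337748)
  = −0.75 × (-1.085455) = 0.814091 substitutions/site.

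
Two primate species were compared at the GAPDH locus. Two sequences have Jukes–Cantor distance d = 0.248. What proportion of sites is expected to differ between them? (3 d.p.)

0.211

p = (3/4)(1 − e^(−4d/3)) = 0.75 × (1 − e^(-0.330667)) = 0.75 × (1 − 0.718444) = 0.211167.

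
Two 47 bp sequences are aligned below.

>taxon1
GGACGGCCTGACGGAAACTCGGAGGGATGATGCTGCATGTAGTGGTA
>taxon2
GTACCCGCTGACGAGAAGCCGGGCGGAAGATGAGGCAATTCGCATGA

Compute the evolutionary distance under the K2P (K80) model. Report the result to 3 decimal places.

0.629

Of 47 sites, 6 differences are transitions and 14 are transversions, so P = 6/47 ≈ 0.12766 and Q = 14/47 ≈ 0.297872.
Under the Kimura two-parameter model, d = −½ ln(1 − 2P − Q) − ¼ ln(1 − 2Q).
1 − 2P − Q = 0.446808, giving −½ ln(0.446808) = 0.402813.
1 − 2Q = 0.404256, giving −¼ ln(0.404256) = 0.226427.
d = 0.402813 + 0.226427 = 0.629240.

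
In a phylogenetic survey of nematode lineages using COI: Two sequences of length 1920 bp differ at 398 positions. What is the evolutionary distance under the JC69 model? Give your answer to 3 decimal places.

p = 398/1920 ≈ 0.207292.
d = −(3/4) ln(1 − 4p/3) = −0.75 ln(1 − 0.276389) = −0.75 ln(0.723611)
  = −0.75 × (-0.323501) = 0.242626 substitutions/site.

0.243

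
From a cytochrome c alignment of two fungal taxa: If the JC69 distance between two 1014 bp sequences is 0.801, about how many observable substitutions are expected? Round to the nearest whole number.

499

Invert JC69: p = (3/4)(1 − e^(−4d/3)) = 0.75 × (1 − e^(-1.068)) = 0.75 × (1 − 0.343695) = 0.492229.
Expected differing sites = pL ≈ 0.492229 × 1014 = 499.120206 ≈ 499.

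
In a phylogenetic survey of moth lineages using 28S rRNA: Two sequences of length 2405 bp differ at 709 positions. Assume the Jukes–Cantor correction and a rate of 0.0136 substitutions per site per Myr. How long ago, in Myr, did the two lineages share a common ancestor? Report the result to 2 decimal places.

13.77

p = 709/2405 ≈ 0.294802.
d = −(3/4) ln(1 − 4p/3) = −0.75 ln(1 − 0.393069) = −0.75 ln(0.606931)
  = −0.75 × (-0.499340) = 0.374505 substitutions/site.
Under a molecular clock d = 2μt, so t = d/(2μ) = 0.374505 / (2 × 0.0136) = 13.77 Myr.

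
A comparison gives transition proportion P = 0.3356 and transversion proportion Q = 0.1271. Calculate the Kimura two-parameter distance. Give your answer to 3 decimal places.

0.874

Under the Kimura two-parameter model, d = −½ ln(1 − 2P − Q) − ¼ ln(1 − 2Q).
1 − 2P − Q = 0.2017, giving −½ ln(0.2017) = 0.800487.
1 − 2Q = 0.7458, giving −¼ ln(0.7458) = 0.073324.
d = 0.800487 + 0.073324 = 0.873811.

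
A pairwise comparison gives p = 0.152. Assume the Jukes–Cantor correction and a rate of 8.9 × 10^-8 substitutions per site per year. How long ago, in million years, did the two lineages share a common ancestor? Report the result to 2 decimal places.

0.95

d = −(3/4) ln(1 − 4p/3) = −0.75 ln(1 − 0.202667) = −0.75 ln(0.797333)
  = −0.75 × (-0.226483) = 0.169862 substitutions/site.
Under a molecular clock d = 2μt, so t = d/(2μ) = 0.169862 / (2 × 8.9 × 10^-8) = 0.95 million years.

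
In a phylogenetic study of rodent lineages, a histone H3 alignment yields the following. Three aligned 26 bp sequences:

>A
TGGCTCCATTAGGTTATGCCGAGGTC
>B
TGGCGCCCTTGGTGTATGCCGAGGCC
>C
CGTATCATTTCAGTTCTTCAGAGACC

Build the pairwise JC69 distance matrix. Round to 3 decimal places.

d(A,B) = 0.276, d(A,C) = 0.717, d(B,C) = 0.949

A–B: 6/26 sites differ → p ≈ 0.230769, d = −0.75 ln(1 − 0.307692) = 0.275793 ≈ 0.276.
A–C: 12/26 sites differ → p ≈ 0.461538, d = −0.75 ln(1 − 0.615384) = 0.716632 ≈ 0.717.
B–C: 14/26 sites differ → p ≈ 0.538462, d = −0.75 ln(1 − 0.717949) = 0.949251 ≈ 0.949.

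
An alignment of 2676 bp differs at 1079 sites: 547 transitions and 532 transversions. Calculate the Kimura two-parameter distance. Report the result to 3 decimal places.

P = 547/2676 ≈ 0.20441 and Q = 532/2676 ≈ 0.198804.
Under the Kimura two-parameter model, d = −½ ln(1 − 2P − Q) − ¼ ln(1 − 2Q).
1 − 2P − Q = 0.392376, giving −½ ln(0.392376) = 0.467767.
1 − 2Q = 0.602392, giving −¼ ln(0.602392) = 0.126712.
d = 0.467767 + 0.126712 = 0.594479.

0.594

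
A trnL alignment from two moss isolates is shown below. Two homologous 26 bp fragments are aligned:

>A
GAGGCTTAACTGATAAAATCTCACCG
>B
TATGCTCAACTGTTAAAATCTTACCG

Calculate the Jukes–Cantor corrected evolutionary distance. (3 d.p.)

The sequences differ at 5 of 26 sites (1, 3, 7, 13, 22), so p = 5/26 ≈ 0.192308.
d = −(3/4) ln(1 − 4p/3) = −0.75 ln(1 − 0.256411) = −0.75 ln(0.743589)
  = −0.75 × (-0.296267) = 0.222200 substitutions/site.

0.222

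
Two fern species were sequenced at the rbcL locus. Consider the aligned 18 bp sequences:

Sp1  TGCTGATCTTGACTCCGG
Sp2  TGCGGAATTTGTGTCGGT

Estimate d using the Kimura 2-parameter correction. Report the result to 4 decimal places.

0.5685

Of 18 sites, 1 differences are transitions and 6 are transversions, so P = 1/18 ≈ 0.055556 and Q = 6/18 ≈ 0.333333.
Under the Kimura two-parameter model, d = −½ ln(1 − 2P − Q) − ¼ ln(1 − 2Q).
1 − 2P − Q = 0.555555, giving −½ ln(0.555555) = 0.293894.
1 − 2Q = 0.333334, giving −¼ ln(0.333334) = 0.274653.
d = 0.293894 + 0.274653 = 0.568547.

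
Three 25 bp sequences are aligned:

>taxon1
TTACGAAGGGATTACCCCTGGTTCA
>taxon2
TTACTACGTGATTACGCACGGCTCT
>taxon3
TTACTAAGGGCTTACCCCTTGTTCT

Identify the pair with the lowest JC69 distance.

taxon1 and taxon3

taxon1–taxon2: 8/25 differ, p = 0.320, d = 0.417.
taxon1–taxon3: 4/25 differ, p = 0.160, d = 0.180.
taxon2–taxon3: 8/25 differ, p = 0.320, d = 0.417.
The smallest distance is between taxon1 and taxon3.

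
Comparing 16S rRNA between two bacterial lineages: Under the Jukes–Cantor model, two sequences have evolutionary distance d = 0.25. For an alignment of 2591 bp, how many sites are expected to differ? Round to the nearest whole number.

551

Invert JC69: p = (3/4)(1 − e^(−4d/3)) = 0.75 × (1 − e^(-0.333333)) = 0.75 × (1 − 0.716532) = 0.212601.
Expected differing sites = pL ≈ 0.212601 × 2591 = 550.849191 ≈ 551.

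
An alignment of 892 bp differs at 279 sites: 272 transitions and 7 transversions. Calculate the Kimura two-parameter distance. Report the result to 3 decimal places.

0.485

P = 272/892 ≈ 0.304933 and Q = 7/892 ≈ 0.007848.
Under the Kimura two-parameter model, d = −½ ln(1 − 2P − Q) − ¼ ln(1 − 2Q).
1 − 2P − Q = 0.382286, giving −½ ln(0.382286) = 0.480793.
1 − 2Q = 0.984304, giving −¼ ln(0.984304) = 0.003955.
d = 0.480793 + 0.003955 = 0.484748.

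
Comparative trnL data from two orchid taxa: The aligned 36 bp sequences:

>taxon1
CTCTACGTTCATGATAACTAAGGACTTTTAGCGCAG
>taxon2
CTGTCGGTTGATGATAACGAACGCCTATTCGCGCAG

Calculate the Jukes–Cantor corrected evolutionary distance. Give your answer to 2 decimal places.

0.30

The sequences differ at 9 of 36 sites (3, 5, 6, 10, 19, 22, 24, 27, 30), so p = 9/36 = 0.25.
d = −(3/4) ln(1 − 4p/3) = −0.75 ln(1 − 0.333333) = −0.75 ln(0.666667)
  = −0.75 × (-0.405465) = 0.304099 substitutions/site.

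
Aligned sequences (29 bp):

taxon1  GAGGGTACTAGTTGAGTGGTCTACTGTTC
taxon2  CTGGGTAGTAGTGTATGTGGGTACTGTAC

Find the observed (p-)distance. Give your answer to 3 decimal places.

0.379

The sequences differ at 11 of 29 positions.
p = 11/29 = 0.379310… ≈ 0.379 (to 3 d.p.).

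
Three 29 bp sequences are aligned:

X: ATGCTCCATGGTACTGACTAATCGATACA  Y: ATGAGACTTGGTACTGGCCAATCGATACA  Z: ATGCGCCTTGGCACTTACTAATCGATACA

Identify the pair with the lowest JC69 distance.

X–Y: 6/29 differ, p = 0.207, d = 0.242.
X–Z: 4/29 differ, p = 0.138, d = 0.152.
Y–Z: 6/29 differ, p = 0.207, d = 0.242.
The smallest distance is between X and Z.

X and Z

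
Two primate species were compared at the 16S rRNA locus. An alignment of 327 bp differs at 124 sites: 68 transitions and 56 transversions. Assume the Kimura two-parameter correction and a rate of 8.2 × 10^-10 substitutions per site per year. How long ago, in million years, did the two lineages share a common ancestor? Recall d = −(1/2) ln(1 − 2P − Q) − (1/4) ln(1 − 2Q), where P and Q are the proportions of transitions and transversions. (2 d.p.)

333.64

P = 68/327 ≈ 0.207951 and Q = 56/327 ≈ 0.171254.
Under the Kimura two-parameter model, d = −½ ln(1 − 2P − Q) − ¼ ln(1 − 2Q).
1 − 2P − Q = 0.412844, giving −½ ln(0.412844) = 0.442343.
1 − 2Q = 0.657492, giving −¼ ln(0.657492) = 0.104831.
d = 0.442343 + 0.104831 = 0.547174.
Under a molecular clock d = 2μt, so t = d/(2μ) = 0.547174 / (2 × 8.2 × 10^-10) = 333.64 million years.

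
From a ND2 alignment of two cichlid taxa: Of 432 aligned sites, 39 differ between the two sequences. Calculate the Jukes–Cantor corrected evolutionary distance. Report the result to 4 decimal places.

p = 39/432 ≈ 0.090278.
d = −(3/4) ln(1 − 4p/3) = −0.75 ln(1 − 0.120371) = −0.75 ln(0.879629)
  = −0.75 × (-0.128255) = 0.096191 substitutions/site.

0.0962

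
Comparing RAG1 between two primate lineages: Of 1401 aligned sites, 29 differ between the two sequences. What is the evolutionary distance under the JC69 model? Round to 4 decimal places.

0.0210

p = 29/1401 ≈ 0.0207.
d = −(3/4) ln(1 − 4p/3) = −0.75 ln(1 − 0.0276) = −0.75 ln(0.9724)
  = −0.75 × (-0.027988) = 0.020991 substitutions/site.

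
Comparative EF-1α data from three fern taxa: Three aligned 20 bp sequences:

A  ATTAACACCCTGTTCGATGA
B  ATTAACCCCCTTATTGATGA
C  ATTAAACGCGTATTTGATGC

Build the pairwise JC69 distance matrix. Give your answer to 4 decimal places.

d(A,B) = 0.2326, d(A,C) = 0.4715, d(B,C) = 0.3831

A–B: 4/20 sites differ → p = 0.2, d = −0.75 ln(1 − 0.266667) = 0.232617 ≈ 0.2326.
A–C: 7/20 sites differ → p = 0.35, d = −0.75 ln(1 − 0.466667) = 0.471457 ≈ 0.4715.
B–C: 6/20 sites differ → p = 0.3, d = −0.75 ln(1 − 0.4) = 0.383119 ≈ 0.3831.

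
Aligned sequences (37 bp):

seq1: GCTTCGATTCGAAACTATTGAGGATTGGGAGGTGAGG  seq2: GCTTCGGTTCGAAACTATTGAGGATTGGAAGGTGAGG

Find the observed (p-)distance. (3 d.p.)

The sequences differ at 2 of 37 positions (sites 7, 29).
p = 2/37 = 0.054054… ≈ 0.054 (to 3 d.p.).

0.054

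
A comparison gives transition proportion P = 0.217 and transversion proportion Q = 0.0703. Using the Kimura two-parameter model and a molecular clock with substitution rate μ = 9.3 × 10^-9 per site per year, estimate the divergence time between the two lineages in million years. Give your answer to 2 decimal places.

Under the Kimura two-parameter model, d = −½ ln(1 − 2P − Q) − ¼ ln(1 − 2Q).
1 − 2P − Q = 0.4957, giving −½ ln(0.4957) = 0.350892.
1 − 2Q = 0.8594, giving −¼ ln(0.8594) = 0.037880.
d = 0.350892 + 0.037880 = 0.388772.
Under a molecular clock d = 2μt, so t = d/(2μ) = 0.388772 / (2 × 9.3 × 10^-9) = 20.90 million years.

20.90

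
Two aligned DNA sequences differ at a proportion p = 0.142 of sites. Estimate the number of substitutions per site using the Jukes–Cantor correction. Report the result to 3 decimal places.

d = −(3/4) ln(1 − 4p/3) = −0.75 ln(1 − 0.189333) = −0.75 ln(0.810667)
  = −0.75 × (-0.209898) = 0.157424 substitutions/site.

0.157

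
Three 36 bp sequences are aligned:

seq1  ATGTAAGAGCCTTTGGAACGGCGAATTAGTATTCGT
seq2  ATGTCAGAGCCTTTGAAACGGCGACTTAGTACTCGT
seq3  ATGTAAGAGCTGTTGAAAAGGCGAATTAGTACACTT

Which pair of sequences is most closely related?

seq1–seq2: 4/36 differ, p = 0.111, d = 0.120.
seq1–seq3: 7/36 differ, p = 0.194, d = 0.225.
seq2–seq3: 7/36 differ, p = 0.194, d = 0.225.
The smallest distance is between seq1 and seq2.

seq1 and seq2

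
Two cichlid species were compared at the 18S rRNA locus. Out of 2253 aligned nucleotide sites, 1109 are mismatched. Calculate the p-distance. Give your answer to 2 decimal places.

0.49

p = 1109/2253 = 0.492232… ≈ 0.49 (to 2 d.p.).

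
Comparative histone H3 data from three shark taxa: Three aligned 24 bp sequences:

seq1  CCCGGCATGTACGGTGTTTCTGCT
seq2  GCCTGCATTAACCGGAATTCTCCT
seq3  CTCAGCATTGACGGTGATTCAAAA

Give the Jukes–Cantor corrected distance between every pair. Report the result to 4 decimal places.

d(seq1,seq2) = 0.5199, d(seq1,seq3) = 0.5199, d(seq2,seq3) = 0.7083

seq1–seq2: 9/24 sites differ → p = 0.375, d = −0.75 ln(1 − 0.5) = 0.519860 ≈ 0.5199.
seq1–seq3: 9/24 sites differ → p = 0.375, d = −0.75 ln(1 − 0.5) = 0.519860 ≈ 0.5199.
seq2–seq3: 11/24 sites differ → p ≈ 0.458333, d = −0.75 ln(1 − 0.611111) = 0.708346 ≈ 0.7083.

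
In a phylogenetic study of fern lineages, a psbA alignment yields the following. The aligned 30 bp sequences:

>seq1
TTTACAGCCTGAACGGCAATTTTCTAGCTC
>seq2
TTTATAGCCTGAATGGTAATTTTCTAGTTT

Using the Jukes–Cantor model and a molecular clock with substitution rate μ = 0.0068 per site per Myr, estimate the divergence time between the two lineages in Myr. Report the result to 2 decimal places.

13.86

The sequences differ at 5 of 30 sites (5, 14, 17, 28, 30), so p = 5/30 ≈ 0.166667.
d = −(3/4) ln(1 − 4p/3) = −0.75 ln(1 − 0.222223) = −0.75 ln(0.777777)
  = −0.75 × (-0.251315) = 0.188486 substitutions/site.
Under a molecular clock d = 2μt, so t = d/(2μ) = 0.188486 / (2 × 0.0068) = 13.86 Myr.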